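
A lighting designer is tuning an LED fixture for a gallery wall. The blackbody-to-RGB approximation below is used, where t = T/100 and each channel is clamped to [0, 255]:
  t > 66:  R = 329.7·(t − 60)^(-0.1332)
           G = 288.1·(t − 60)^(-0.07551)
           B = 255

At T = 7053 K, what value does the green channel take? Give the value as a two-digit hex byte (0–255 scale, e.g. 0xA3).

0xF1

t = 7053/100 = 70.53; the t > 66 branch applies.
G = 288.1·(70.53 − 60)^(-0.07551) = 288.1·10.53^(-0.07551) = 288.1·0.83714 = 241.179.
Rounded: 241; in hex, 0xF1.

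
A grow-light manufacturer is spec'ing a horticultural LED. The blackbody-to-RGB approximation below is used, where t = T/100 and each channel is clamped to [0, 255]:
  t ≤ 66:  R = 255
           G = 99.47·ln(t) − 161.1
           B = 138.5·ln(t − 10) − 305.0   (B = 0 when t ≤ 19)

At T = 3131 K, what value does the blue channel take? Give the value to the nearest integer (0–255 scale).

119

t = 3131/100 = 31.31; the t ≤ 66 branch applies.
B = 138.5·ln(31.31 − 10) − 305.0 = 138.5·ln 21.31 − 305.0 = 138.5·3.0592 − 305.0 = 118.696.
Rounded: 119.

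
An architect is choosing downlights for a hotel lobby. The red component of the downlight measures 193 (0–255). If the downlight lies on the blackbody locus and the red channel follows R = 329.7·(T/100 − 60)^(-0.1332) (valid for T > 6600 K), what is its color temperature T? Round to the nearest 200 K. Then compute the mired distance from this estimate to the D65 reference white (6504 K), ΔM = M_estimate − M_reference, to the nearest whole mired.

-68 mireds

(t − 60)^(-0.1332) = 193/329.7 = 0.58538.
t − 60 = 0.58538^(1/-0.1332) = 0.58538^(-7.508) = 55.713, so t = 115.713.
T = 100·t = 11571 K → 11600 K to the nearest 200 K.
M_estimate = 10⁶/11600 = 86.21; M_reference = 10⁶/6504 = 153.75.
ΔM = 86.21 − 153.75 = -67.54 → -68 mireds.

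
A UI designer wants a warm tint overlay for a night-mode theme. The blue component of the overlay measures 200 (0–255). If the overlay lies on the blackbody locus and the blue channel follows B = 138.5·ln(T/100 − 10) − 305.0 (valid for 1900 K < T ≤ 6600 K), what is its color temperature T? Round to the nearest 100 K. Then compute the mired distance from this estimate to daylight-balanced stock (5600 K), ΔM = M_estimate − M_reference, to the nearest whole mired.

ln(t − 10) = (200 + 305.0) / 138.5 = 3.6462.
t − 10 = e^3.6462 = 38.329, so t = 48.329.
T = 100·t = 4833 K → 4800 K to the nearest 100 K.
M_estimate = 10⁶/4800 = 208.33; M_reference = 10⁶/5600 = 178.57.
ΔM = 208.33 − 178.57 = 29.76 → +30 mireds.

+30 mireds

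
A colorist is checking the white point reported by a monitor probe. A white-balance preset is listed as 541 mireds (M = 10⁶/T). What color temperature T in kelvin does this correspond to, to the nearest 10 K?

1850 K

T = 10⁶ / 541 = 1848.43 K → 1850 K.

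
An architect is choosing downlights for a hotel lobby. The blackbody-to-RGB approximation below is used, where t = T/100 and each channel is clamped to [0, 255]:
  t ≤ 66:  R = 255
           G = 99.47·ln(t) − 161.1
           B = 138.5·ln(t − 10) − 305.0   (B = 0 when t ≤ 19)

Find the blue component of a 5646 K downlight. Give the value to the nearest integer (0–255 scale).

227

t = 5646/100 = 56.46; the t ≤ 66 branch applies.
B = 138.5·ln(56.46 − 10) − 305.0 = 138.5·ln 46.46 − 305.0 = 138.5·3.8386 − 305.0 = 226.645.
Rounded: 227.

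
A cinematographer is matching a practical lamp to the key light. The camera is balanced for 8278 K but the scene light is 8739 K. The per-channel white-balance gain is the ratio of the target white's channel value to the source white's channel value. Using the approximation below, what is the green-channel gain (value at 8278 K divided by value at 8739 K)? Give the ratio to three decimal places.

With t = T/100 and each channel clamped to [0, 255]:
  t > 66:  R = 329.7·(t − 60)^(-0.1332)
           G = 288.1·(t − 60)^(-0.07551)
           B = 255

At 8739 K (t = 87.39):
  G = 288.1·(87.39 − 60)^(-0.07551) = 288.1·27.39^(-0.07551) = 288.1·0.77884 = 224.383.
At 8278 K (t = 82.78):
  G = 288.1·(82.78 − 60)^(-0.07551) = 288.1·22.78^(-0.07551) = 288.1·0.78975 = 227.528.
Gain = 227.528 / 224.383 = 1.0140 → 1.014.

1.014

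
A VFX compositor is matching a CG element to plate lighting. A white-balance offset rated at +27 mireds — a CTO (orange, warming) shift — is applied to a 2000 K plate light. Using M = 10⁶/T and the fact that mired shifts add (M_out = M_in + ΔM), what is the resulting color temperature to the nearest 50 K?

1900 K

M_in = 10⁶/2000 = 500.00 mireds.
M_out = 500.00 + (+27) = 527.00 mireds.
T_out = 10⁶/527.00 = 1897.5 K → 1900 K.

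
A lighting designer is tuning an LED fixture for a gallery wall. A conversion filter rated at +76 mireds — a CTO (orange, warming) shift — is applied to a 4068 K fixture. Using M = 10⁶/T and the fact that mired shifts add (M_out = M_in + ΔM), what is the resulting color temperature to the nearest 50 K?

M_in = 10⁶/4068 = 245.82 mireds.
M_out = 245.82 + (+76) = 321.82 mireds.
T_out = 10⁶/321.82 = 3107.3 K → 3100 K.

3100 K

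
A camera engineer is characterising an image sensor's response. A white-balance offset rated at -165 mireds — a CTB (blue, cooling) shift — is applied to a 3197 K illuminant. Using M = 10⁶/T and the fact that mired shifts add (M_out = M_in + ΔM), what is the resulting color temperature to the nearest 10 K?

M_in = 10⁶/3197 = 312.79 mireds.
M_out = 312.79 + (-165) = 147.79 mireds.
T_out = 10⁶/147.79 = 6766.2 K → 6770 K.

6770 K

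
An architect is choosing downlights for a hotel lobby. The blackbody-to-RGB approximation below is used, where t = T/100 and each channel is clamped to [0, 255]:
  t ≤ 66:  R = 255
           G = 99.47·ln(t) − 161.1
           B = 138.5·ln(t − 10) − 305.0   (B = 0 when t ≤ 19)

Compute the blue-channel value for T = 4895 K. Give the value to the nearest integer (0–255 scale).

202

t = 4895/100 = 48.95; the t ≤ 66 branch applies.
B = 138.5·ln(48.95 − 10) − 305.0 = 138.5·ln 38.95 − 305.0 = 138.5·3.6623 − 305.0 = 202.226.
Rounded: 202.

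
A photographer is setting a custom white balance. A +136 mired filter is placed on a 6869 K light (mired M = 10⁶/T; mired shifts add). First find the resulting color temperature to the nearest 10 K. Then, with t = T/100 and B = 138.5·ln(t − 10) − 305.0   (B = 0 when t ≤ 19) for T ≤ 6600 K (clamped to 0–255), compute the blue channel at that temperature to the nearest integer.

144

M_in = 10⁶/6869 = 145.58; M_out = 145.58 + (+136) = 281.58.
T_out = 10⁶/281.58 = 3551.4 K → 3550 K; t = 35.5.
B = 138.5·ln(35.5 − 10) − 305.0 = 138.5·ln 25.5 − 305.0 = 138.5·3.2387 − 305.0 = 143.557.
Rounded: 144.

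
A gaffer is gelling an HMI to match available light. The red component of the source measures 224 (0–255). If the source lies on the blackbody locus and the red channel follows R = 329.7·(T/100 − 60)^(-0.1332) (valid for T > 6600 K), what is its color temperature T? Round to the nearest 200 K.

(t − 60)^(-0.1332) = 224/329.7 = 0.67941.
t − 60 = 0.67941^(1/-0.1332) = 0.67941^(-7.508) = 18.209, so t = 78.209.
T = 100·t = 7821 K → 7800 K to the nearest 200 K.

7800 K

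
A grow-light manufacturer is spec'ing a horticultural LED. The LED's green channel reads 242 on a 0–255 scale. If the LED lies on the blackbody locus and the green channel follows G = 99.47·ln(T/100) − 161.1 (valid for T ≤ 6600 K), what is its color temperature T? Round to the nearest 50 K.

5750 K

ln t = (242 + 161.1) / 99.47 = 4.0525.
t = e^4.0525 = 57.540.
T = 100·t = 5754 K → 5750 K to the nearest 50 K.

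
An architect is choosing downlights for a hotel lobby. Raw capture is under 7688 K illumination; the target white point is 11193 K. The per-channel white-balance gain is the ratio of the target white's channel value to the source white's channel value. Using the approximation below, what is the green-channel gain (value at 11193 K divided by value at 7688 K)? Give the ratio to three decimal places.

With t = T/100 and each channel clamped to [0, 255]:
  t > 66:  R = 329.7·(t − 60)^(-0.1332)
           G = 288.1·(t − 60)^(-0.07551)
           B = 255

At 7688 K (t = 76.88):
  G = 288.1·(76.88 − 60)^(-0.07551) = 288.1·16.88^(-0.07551) = 288.1·0.80783 = 232.736.
At 11193 K (t = 111.93):
  G = 288.1·(111.93 − 60)^(-0.07551) = 288.1·51.93^(-0.07551) = 288.1·0.74211 = 213.802.
Gain = 213.802 / 232.736 = 0.9186 → 0.919.

0.919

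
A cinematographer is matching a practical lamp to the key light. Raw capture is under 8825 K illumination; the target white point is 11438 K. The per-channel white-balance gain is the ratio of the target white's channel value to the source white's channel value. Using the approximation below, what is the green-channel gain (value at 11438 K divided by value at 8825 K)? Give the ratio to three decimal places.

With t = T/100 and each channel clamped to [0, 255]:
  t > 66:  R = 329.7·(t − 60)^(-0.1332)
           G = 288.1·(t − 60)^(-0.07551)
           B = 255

At 8825 K (t = 88.25):
  G = 288.1·(88.25 − 60)^(-0.07551) = 288.1·28.25^(-0.07551) = 288.1·0.77702 = 223.860.
At 11438 K (t = 114.38):
  G = 288.1·(114.38 − 60)^(-0.07551) = 288.1·54.38^(-0.07551) = 288.1·0.73953 = 213.059.
Gain = 213.059 / 223.860 = 0.9518 → 0.952.

0.952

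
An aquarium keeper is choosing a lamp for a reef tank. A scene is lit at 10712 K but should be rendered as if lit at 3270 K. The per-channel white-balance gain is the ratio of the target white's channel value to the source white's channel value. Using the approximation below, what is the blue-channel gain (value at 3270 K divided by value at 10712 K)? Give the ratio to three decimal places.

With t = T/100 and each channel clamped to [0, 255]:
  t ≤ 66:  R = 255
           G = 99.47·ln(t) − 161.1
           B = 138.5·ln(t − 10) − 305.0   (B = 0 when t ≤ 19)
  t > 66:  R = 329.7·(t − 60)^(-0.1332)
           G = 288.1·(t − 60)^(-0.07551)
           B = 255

At 10712 K (t = 107.12):
  B = 255 by definition for t > 66.
At 3270 K (t = 32.7):
  B = 138.5·ln(32.7 − 10) − 305.0 = 138.5·ln 22.7 − 305.0 = 138.5·3.1224 − 305.0 = 127.448.
Gain = 127.448 / 255.000 = 0.4998 → 0.500.

0.500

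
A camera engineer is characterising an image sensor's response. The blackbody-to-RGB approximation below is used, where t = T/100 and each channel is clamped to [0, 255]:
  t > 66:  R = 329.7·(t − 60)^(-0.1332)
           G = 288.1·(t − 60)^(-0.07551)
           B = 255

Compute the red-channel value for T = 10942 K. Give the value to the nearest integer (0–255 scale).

t = 10942/100 = 109.42; the t > 66 branch applies.
R = 329.7·(109.42 − 60)^(-0.1332) = 329.7·49.42^(-0.1332) = 329.7·0.59480 = 196.106.
Rounded: 196.

196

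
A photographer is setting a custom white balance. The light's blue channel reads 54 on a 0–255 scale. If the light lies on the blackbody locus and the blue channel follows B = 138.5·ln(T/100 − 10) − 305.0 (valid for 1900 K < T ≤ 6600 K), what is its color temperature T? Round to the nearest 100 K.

ln(t − 10) = (54 + 305.0) / 138.5 = 2.5921.
t − 10 = e^2.5921 = 13.357, so t = 23.357.
T = 100·t = 2336 K → 2300 K to the nearest 100 K.

2300 K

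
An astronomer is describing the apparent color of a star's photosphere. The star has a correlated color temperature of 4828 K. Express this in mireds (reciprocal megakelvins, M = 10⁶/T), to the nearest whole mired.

M = 10⁶ / 4828 = 207.125 → 207 mireds.

207 mireds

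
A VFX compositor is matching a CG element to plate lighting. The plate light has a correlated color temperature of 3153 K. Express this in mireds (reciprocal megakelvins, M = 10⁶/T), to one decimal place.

M = 10⁶ / 3153 = 317.158 → 317.2 mireds.

317.2 mireds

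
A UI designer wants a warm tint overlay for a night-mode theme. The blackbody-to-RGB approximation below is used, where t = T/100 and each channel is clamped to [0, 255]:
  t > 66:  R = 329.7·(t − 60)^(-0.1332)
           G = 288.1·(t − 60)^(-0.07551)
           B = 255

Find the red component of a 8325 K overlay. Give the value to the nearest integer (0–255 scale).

t = 8325/100 = 83.25; the t > 66 branch applies.
R = 329.7·(83.25 − 60)^(-0.1332) = 329.7·23.25^(-0.1332) = 329.7·0.65765 = 216.826.
Rounded: 217.

217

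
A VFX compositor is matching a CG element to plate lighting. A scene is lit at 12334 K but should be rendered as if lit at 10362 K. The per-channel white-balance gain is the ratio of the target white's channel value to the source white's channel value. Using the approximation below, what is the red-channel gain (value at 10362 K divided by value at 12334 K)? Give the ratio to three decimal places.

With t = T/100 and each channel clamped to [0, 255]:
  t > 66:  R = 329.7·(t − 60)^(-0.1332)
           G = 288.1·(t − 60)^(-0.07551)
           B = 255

1.051

At 12334 K (t = 123.34):
  R = 329.7·(123.34 − 60)^(-0.1332) = 329.7·63.34^(-0.1332) = 329.7·0.57546 = 189.730.
At 10362 K (t = 103.62):
  R = 329.7·(103.62 − 60)^(-0.1332) = 329.7·43.62^(-0.1332) = 329.7·0.60478 = 199.394.
Gain = 199.394 / 189.730 = 1.0509 → 1.051.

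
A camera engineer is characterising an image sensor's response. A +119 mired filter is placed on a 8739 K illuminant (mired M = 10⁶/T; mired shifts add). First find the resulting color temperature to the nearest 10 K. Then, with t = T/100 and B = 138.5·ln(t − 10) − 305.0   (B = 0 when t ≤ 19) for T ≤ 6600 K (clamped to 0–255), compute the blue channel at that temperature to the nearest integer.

M_in = 10⁶/8739 = 114.43; M_out = 114.43 + (+119) = 233.43.
T_out = 10⁶/233.43 = 4283.9 K → 4280 K; t = 42.8.
B = 138.5·ln(42.8 − 10) − 305.0 = 138.5·ln 32.8 − 305.0 = 138.5·3.4904 − 305.0 = 178.424.
Rounded: 178.

178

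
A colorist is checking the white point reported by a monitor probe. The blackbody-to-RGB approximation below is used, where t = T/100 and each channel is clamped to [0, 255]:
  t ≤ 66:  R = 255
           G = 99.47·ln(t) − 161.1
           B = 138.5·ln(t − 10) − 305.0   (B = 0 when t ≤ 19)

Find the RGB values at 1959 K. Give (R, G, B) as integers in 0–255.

(255, 135, 8)

t = 1959/100 = 19.59; the t ≤ 66 branch applies.
R = 255 by definition for t ≤ 66.
G = 99.47·ln 19.59 − 161.1 = 99.47·2.9750 − 161.1 = 134.825.
B = 138.5·ln(19.59 − 10) − 305.0 = 138.5·ln 9.59 − 305.0 = 138.5·2.2607 − 305.0 = 8.110.
Rounded: (255, 135, 8).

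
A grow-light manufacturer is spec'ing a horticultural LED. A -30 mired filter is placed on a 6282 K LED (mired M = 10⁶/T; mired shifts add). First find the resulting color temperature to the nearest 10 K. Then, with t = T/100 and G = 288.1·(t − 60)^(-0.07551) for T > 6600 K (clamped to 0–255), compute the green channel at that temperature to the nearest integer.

M_in = 10⁶/6282 = 159.18; M_out = 159.18 + (-30) = 129.18.
T_out = 10⁶/129.18 = 7740.8 K → 7740 K; t = 77.4.
G = 288.1·(77.4 − 60)^(-0.07551) = 288.1·17.4^(-0.07551) = 288.1·0.80598 = 232.204.
Rounded: 232.

232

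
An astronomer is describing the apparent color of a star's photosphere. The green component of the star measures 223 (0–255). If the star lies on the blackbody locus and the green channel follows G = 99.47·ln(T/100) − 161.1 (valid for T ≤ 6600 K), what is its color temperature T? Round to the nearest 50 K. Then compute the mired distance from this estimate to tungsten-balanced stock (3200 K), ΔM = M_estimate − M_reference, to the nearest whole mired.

-102 mireds

ln t = (223 + 161.1) / 99.47 = 3.8615.
t = e^3.8615 = 47.535.
T = 100·t = 4753 K → 4750 K to the nearest 50 K.
M_estimate = 10⁶/4750 = 210.53; M_reference = 10⁶/3200 = 312.50.
ΔM = 210.53 − 312.50 = -101.97 → -102 mireds.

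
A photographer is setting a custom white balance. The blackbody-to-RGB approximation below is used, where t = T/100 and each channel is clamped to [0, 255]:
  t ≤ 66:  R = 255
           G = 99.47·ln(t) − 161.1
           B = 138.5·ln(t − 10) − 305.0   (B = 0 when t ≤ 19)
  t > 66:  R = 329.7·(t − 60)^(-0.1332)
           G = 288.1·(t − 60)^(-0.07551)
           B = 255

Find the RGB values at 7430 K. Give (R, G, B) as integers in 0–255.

(231, 236, 255)

t = 7430/100 = 74.3; the t > 66 branch applies.
R = 329.7·(74.3 − 60)^(-0.1332) = 329.7·14.3^(-0.1332) = 329.7·0.70163 = 231.328.
G = 288.1·(74.3 − 60)^(-0.07551) = 288.1·14.3^(-0.07551) = 288.1·0.81801 = 235.670.
B = 255 by definition for t > 66.
Rounded: (231, 236, 255).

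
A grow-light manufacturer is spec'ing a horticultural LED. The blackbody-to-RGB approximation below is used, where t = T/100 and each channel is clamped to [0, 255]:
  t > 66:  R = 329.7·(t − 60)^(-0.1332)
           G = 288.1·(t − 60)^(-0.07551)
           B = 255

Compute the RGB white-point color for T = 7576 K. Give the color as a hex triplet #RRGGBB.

#E4EAFF

t = 7576/100 = 75.76; the t > 66 branch applies.
R = 329.7·(75.76 − 60)^(-0.1332) = 329.7·15.76^(-0.1332) = 329.7·0.69260 = 228.352.
G = 288.1·(75.76 − 60)^(-0.07551) = 288.1·15.76^(-0.07551) = 288.1·0.81203 = 233.946.
B = 255 by definition for t > 66.
Rounded: (228, 234, 255).
In hex: #E4EAFF.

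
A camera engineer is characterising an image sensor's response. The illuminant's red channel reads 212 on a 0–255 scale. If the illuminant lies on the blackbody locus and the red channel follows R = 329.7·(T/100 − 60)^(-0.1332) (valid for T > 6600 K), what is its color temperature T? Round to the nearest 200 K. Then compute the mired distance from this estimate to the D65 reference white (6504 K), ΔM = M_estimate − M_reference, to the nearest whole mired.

-40 mireds

(t − 60)^(-0.1332) = 212/329.7 = 0.64301.
t − 60 = 0.64301^(1/-0.1332) = 0.64301^(-7.508) = 27.530, so t = 87.530.
T = 100·t = 8753 K → 8800 K to the nearest 200 K.
M_estimate = 10⁶/8800 = 113.64; M_reference = 10⁶/6504 = 153.75.
ΔM = 113.64 − 153.75 = -40.12 → -40 mireds.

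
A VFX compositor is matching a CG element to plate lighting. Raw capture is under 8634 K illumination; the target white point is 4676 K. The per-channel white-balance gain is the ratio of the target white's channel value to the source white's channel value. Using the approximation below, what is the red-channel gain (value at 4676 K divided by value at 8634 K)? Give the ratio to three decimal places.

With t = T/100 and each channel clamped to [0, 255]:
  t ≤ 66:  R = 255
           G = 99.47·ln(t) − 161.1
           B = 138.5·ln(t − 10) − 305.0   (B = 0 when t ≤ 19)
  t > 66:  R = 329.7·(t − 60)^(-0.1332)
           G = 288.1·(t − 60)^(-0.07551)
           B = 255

1.196

At 8634 K (t = 86.34):
  R = 329.7·(86.34 − 60)^(-0.1332) = 329.7·26.34^(-0.1332) = 329.7·0.64681 = 213.252.
At 4676 K (t = 46.76):
  R = 255 by definition for t ≤ 66.
Gain = 255.000 / 213.252 = 1.1958 → 1.196.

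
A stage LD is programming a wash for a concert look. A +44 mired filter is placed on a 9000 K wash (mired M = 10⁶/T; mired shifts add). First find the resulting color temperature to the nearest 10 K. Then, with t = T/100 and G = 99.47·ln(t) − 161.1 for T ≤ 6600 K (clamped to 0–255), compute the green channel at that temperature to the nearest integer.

253

M_in = 10⁶/9000 = 111.11; M_out = 111.11 + (+44) = 155.11.
T_out = 10⁶/155.11 = 6447.0 K → 6450 K; t = 64.5.
G = 99.47·ln 64.5 − 161.1 = 99.47·4.1667 − 161.1 = 253.358.
Rounded: 253.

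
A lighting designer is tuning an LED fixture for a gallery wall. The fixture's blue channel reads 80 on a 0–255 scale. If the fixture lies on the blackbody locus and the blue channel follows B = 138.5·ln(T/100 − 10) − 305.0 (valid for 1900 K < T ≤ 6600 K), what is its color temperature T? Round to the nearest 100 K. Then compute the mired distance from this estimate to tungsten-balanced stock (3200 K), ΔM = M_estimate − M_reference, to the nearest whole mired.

ln(t − 10) = (80 + 305.0) / 138.5 = 2.7798.
t − 10 = e^2.7798 = 16.116, so t = 26.116.
T = 100·t = 2612 K → 2600 K to the nearest 100 K.
M_estimate = 10⁶/2600 = 384.62; M_reference = 10⁶/3200 = 312.50.
ΔM = 384.62 − 312.50 = 72.12 → +72 mireds.

+72 mireds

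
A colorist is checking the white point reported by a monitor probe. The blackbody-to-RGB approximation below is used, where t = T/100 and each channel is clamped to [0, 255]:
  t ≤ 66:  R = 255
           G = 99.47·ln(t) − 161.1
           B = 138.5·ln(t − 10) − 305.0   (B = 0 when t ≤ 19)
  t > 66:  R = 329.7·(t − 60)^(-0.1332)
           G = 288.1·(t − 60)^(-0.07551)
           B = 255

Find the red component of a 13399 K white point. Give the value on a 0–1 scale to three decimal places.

0.729

t = 13399/100 = 133.99; the t > 66 branch applies.
R = 329.7·(133.99 − 60)^(-0.1332) = 329.7·73.99^(-0.1332) = 329.7·0.56367 = 185.843.
On a 0–1 scale: 185.843/255 = 0.7288 → 0.729.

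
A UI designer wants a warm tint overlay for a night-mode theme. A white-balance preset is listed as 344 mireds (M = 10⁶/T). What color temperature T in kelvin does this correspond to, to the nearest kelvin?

T = 10⁶ / 344 = 2906.98 K → 2907 K.

2907 K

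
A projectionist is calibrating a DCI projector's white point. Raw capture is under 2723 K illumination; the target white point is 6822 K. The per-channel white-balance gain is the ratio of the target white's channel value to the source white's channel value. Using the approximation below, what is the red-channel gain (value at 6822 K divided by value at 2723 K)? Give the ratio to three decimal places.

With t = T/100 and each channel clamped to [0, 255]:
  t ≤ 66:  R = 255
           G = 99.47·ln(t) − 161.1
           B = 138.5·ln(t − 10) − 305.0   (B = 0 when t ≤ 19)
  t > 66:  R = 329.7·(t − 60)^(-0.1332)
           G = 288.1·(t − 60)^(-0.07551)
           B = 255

0.977

At 2723 K (t = 27.23):
  R = 255 by definition for t ≤ 66.
At 6822 K (t = 68.22):
  R = 329.7·(68.22 − 60)^(-0.1332) = 329.7·8.22^(-0.1332) = 329.7·0.75533 = 249.034.
Gain = 249.034 / 255.000 = 0.9766 → 0.977.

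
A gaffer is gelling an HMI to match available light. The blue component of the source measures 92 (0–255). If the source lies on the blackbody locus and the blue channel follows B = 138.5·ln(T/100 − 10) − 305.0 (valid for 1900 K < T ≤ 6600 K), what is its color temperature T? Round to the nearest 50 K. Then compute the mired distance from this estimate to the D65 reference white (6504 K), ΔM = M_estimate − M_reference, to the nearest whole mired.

+210 mireds

ln(t − 10) = (92 + 305.0) / 138.5 = 2.8664.
t − 10 = e^2.8664 = 17.574, so t = 27.574.
T = 100·t = 2757 K → 2750 K to the nearest 50 K.
M_estimate = 10⁶/2750 = 363.64; M_reference = 10⁶/6504 = 153.75.
ΔM = 363.64 − 153.75 = 209.88 → +210 mireds.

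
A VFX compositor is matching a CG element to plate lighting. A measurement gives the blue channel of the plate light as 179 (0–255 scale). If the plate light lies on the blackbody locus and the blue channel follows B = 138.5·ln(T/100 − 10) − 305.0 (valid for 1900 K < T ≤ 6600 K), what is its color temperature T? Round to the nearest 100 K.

4300 K

ln(t − 10) = (179 + 305.0) / 138.5 = 3.4946.
t − 10 = e^3.4946 = 32.937, so t = 42.937.
T = 100·t = 4294 K → 4300 K to the nearest 100 K.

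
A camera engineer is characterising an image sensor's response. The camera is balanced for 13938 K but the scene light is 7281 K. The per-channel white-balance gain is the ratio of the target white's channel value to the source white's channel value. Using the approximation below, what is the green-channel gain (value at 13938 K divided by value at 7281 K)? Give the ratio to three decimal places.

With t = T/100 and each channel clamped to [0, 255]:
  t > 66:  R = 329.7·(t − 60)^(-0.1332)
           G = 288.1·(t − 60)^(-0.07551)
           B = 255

At 7281 K (t = 72.81):
  G = 288.1·(72.81 − 60)^(-0.07551) = 288.1·12.81^(-0.07551) = 288.1·0.82484 = 237.636.
At 13938 K (t = 139.38):
  G = 288.1·(139.38 − 60)^(-0.07551) = 288.1·79.38^(-0.07551) = 288.1·0.71871 = 207.060.
Gain = 207.060 / 237.636 = 0.8713 → 0.871.

0.871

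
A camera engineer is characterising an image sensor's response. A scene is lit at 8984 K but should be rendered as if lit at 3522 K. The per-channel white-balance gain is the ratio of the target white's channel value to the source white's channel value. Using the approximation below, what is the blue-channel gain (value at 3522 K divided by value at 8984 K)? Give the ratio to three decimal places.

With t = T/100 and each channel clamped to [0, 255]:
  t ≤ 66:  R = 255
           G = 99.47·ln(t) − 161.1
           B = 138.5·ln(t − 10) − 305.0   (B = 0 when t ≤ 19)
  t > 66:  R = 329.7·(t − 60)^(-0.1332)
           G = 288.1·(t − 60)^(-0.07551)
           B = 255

0.557

At 8984 K (t = 89.84):
  B = 255 by definition for t > 66.
At 3522 K (t = 35.22):
  B = 138.5·ln(35.22 − 10) − 305.0 = 138.5·ln 25.22 − 305.0 = 138.5·3.2276 − 305.0 = 142.028.
Gain = 142.028 / 255.000 = 0.5570 → 0.557.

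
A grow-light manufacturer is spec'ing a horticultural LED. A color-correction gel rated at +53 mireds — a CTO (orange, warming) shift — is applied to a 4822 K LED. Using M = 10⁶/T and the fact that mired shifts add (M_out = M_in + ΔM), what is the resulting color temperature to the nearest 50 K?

3850 K

M_in = 10⁶/4822 = 207.38 mireds.
M_out = 207.38 + (+53) = 260.38 mireds.
T_out = 10⁶/260.38 = 3840.5 K → 3850 K.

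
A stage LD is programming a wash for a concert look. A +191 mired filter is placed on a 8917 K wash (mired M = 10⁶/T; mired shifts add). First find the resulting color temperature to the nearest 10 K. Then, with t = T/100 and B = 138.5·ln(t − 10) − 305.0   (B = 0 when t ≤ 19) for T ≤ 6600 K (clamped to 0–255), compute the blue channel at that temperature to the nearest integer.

129

M_in = 10⁶/8917 = 112.15; M_out = 112.15 + (+191) = 303.15.
T_out = 10⁶/303.15 = 3298.7 K → 3300 K; t = 33.
B = 138.5·ln(33 − 10) − 305.0 = 138.5·ln 23 − 305.0 = 138.5·3.1355 − 305.0 = 129.266.
Rounded: 129.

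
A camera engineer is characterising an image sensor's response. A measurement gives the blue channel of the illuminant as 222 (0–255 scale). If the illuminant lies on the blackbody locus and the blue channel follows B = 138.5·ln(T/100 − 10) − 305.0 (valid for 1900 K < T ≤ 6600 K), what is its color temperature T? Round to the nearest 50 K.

5500 K

ln(t − 10) = (222 + 305.0) / 138.5 = 3.8051.
t − 10 = e^3.8051 = 44.928, so t = 54.928.
T = 100·t = 5493 K → 5500 K to the nearest 50 K.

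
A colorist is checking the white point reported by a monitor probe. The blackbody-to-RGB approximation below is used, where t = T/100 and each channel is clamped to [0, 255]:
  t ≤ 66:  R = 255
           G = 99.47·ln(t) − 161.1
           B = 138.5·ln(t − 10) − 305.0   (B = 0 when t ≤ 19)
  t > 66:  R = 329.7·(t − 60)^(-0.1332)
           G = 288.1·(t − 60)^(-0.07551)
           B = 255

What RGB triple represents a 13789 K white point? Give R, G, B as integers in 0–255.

t = 13789/100 = 137.89; the t > 66 branch applies.
R = 329.7·(137.89 − 60)^(-0.1332) = 329.7·77.89^(-0.1332) = 329.7·0.55983 = 184.575.
G = 288.1·(137.89 − 60)^(-0.07551) = 288.1·77.89^(-0.07551) = 288.1·0.71974 = 207.356.
B = 255 by definition for t > 66.
Rounded: (185, 207, 255).

R=185, G=207, B=255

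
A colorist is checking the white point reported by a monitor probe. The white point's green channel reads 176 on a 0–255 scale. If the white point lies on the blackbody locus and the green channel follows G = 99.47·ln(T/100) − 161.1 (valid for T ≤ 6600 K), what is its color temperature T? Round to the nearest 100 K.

ln t = (176 + 161.1) / 99.47 = 3.3890.
t = e^3.3890 = 29.635.
T = 100·t = 2964 K → 3000 K to the nearest 100 K.

3000 K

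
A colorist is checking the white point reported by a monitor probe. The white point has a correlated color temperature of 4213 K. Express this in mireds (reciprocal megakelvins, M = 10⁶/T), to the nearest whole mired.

M = 10⁶ / 4213 = 237.361 → 237 mireds.

237 mireds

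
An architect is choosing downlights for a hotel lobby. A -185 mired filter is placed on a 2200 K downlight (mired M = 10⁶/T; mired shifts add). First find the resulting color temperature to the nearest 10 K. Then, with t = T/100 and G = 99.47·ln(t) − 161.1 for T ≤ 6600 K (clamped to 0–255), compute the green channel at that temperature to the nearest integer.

198

M_in = 10⁶/2200 = 454.55; M_out = 454.55 + (-185) = 269.55.
T_out = 10⁶/269.55 = 3709.9 K → 3710 K; t = 37.1.
G = 99.47·ln 37.1 − 161.1 = 99.47·3.6136 − 161.1 = 198.346.
Rounded: 198.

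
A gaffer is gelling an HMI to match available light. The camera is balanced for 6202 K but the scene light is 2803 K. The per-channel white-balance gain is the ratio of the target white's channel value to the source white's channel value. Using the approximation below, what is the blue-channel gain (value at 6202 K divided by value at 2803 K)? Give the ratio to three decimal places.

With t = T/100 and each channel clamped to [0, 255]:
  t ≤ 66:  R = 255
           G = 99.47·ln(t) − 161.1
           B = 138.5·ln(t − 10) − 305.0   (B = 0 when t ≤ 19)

At 2803 K (t = 28.03):
  B = 138.5·ln(28.03 − 10) − 305.0 = 138.5·ln 18.03 − 305.0 = 138.5·2.8920 − 305.0 = 95.547.
At 6202 K (t = 62.02):
  B = 138.5·ln(62.02 − 10) − 305.0 = 138.5·ln 52.02 − 305.0 = 138.5·3.9516 − 305.0 = 242.301.
Gain = 242.301 / 95.547 = 2.5359 → 2.536.

2.536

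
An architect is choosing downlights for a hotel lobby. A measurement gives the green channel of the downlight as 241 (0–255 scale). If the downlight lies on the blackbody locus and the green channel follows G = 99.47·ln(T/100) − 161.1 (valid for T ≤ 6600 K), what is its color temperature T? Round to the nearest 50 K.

5700 K

ln t = (241 + 161.1) / 99.47 = 4.0424.
t = e^4.0424 = 56.964.
T = 100·t = 5696 K → 5700 K to the nearest 50 K.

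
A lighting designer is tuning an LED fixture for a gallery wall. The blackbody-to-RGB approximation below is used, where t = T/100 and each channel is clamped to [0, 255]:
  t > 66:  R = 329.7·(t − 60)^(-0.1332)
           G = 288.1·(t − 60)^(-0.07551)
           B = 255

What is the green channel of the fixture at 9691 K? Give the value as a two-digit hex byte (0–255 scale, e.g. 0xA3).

t = 9691/100 = 96.91; the t > 66 branch applies.
G = 288.1·(96.91 − 60)^(-0.07551) = 288.1·36.91^(-0.07551) = 288.1·0.76149 = 219.386.
Rounded: 219; in hex, 0xDB.

0xDB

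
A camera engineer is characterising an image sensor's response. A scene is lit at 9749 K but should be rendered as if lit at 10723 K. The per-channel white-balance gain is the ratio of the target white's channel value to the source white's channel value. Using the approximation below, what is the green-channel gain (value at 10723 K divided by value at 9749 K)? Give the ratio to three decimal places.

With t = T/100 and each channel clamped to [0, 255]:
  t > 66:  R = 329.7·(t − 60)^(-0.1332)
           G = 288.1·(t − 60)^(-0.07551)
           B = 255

0.983

At 9749 K (t = 97.49):
  G = 288.1·(97.49 − 60)^(-0.07551) = 288.1·37.49^(-0.07551) = 288.1·0.76060 = 219.128.
At 10723 K (t = 107.23):
  G = 288.1·(107.23 − 60)^(-0.07551) = 288.1·47.23^(-0.07551) = 288.1·0.74745 = 215.339.
Gain = 215.339 / 219.128 = 0.9827 → 0.983.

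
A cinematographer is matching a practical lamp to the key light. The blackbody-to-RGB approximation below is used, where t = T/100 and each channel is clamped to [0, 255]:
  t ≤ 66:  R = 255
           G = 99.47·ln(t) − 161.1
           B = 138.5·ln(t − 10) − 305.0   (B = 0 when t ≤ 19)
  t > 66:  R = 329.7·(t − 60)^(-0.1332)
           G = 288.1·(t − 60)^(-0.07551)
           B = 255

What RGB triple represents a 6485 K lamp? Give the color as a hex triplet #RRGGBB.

t = 6485/100 = 64.85; the t ≤ 66 branch applies.
R = 255 by definition for t ≤ 66.
G = 99.47·ln 64.85 − 161.1 = 99.47·4.1721 − 161.1 = 253.896.
B = 138.5·ln(64.85 − 10) − 305.0 = 138.5·ln 54.85 − 305.0 = 138.5·4.0046 − 305.0 = 249.637.
Rounded: (255, 254, 250).
In hex: #FFFEFA.

#FFFEFA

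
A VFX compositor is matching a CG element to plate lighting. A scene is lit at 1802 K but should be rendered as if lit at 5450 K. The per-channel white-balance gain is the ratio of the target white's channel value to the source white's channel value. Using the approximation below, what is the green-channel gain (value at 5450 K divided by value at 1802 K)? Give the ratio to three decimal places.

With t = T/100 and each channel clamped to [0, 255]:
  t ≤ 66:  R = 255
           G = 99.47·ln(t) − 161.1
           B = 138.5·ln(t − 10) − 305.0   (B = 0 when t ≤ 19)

1.870

At 1802 K (t = 18.02):
  G = 99.47·ln 18.02 − 161.1 = 99.47·2.8915 − 161.1 = 126.516.
At 5450 K (t = 54.5):
  G = 99.47·ln 54.5 − 161.1 = 99.47·3.9982 − 161.1 = 236.601.
Gain = 236.601 / 126.516 = 1.8701 → 1.870.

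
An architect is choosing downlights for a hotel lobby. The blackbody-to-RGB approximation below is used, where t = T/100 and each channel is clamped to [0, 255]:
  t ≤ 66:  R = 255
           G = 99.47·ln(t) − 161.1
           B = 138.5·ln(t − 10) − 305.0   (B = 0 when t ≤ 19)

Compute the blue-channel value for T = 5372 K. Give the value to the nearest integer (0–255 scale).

t = 5372/100 = 53.72; the t ≤ 66 branch applies.
B = 138.5·ln(53.72 − 10) − 305.0 = 138.5·ln 43.72 − 305.0 = 138.5·3.7778 − 305.0 = 218.226.
Rounded: 218.

218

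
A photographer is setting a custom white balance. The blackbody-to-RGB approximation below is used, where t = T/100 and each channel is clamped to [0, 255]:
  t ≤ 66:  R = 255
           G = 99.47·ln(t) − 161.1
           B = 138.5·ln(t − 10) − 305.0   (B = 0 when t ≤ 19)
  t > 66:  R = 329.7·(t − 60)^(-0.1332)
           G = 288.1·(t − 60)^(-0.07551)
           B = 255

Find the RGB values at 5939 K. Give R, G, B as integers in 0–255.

R=255, G=245, B=235

t = 5939/100 = 59.39; the t ≤ 66 branch applies.
R = 255 by definition for t ≤ 66.
G = 99.47·ln 59.39 − 161.1 = 99.47·4.0841 − 161.1 = 245.148.
B = 138.5·ln(59.39 − 10) − 305.0 = 138.5·ln 49.39 − 305.0 = 138.5·3.8997 − 305.0 = 235.115.
Rounded: (255, 245, 235).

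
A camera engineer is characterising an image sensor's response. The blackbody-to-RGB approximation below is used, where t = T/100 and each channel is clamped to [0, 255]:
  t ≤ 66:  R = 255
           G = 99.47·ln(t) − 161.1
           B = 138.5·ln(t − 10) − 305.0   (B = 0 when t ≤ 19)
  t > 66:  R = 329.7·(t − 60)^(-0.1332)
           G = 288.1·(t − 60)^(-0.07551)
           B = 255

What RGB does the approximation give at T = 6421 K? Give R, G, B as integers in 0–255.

R=255, G=253, B=248

t = 6421/100 = 64.21; the t ≤ 66 branch applies.
R = 255 by definition for t ≤ 66.
G = 99.47·ln 64.21 − 161.1 = 99.47·4.1622 − 161.1 = 252.910.
B = 138.5·ln(64.21 − 10) − 305.0 = 138.5·ln 54.21 − 305.0 = 138.5·3.9929 − 305.0 = 248.012.
Rounded: (255, 253, 248).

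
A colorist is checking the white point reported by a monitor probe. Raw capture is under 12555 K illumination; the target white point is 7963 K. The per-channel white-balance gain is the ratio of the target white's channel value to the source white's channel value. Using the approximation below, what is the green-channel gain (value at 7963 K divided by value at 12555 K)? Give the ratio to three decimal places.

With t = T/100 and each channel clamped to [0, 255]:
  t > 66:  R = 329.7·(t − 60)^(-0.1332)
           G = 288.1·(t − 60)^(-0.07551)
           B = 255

At 12555 K (t = 125.55):
  G = 288.1·(125.55 − 60)^(-0.07551) = 288.1·65.55^(-0.07551) = 288.1·0.72917 = 210.075.
At 7963 K (t = 79.63):
  G = 288.1·(79.63 − 60)^(-0.07551) = 288.1·19.63^(-0.07551) = 288.1·0.79868 = 230.099.
Gain = 230.099 / 210.075 = 1.0953 → 1.095.

1.095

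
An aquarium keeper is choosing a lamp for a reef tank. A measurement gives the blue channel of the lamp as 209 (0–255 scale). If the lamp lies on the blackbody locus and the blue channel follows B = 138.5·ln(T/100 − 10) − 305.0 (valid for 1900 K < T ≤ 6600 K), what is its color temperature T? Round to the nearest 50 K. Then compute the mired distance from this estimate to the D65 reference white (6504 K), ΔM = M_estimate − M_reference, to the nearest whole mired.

+42 mireds

ln(t − 10) = (209 + 305.0) / 138.5 = 3.7112.
t − 10 = e^3.7112 = 40.903, so t = 50.903.
T = 100·t = 5090 K → 5100 K to the nearest 50 K.
M_estimate = 10⁶/5100 = 196.08; M_reference = 10⁶/6504 = 153.75.
ΔM = 196.08 − 153.75 = 42.33 → +42 mireds.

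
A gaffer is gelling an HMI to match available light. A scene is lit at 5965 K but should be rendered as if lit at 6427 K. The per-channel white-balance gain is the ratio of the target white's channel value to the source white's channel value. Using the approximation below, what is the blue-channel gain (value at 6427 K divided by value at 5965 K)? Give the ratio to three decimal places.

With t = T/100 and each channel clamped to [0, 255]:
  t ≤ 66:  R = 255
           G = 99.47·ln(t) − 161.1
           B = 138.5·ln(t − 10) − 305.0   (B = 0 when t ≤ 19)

1.052

At 5965 K (t = 59.65):
  B = 138.5·ln(59.65 − 10) − 305.0 = 138.5·ln 49.65 − 305.0 = 138.5·3.9050 − 305.0 = 235.842.
At 6427 K (t = 64.27):
  B = 138.5·ln(64.27 − 10) − 305.0 = 138.5·ln 54.27 − 305.0 = 138.5·3.9940 − 305.0 = 248.165.
Gain = 248.165 / 235.842 = 1.0523 → 1.052.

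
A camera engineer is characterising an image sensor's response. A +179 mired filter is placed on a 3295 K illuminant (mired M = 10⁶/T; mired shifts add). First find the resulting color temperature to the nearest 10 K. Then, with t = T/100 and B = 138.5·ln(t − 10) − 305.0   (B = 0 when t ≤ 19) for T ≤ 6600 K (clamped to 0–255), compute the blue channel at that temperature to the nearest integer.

23

M_in = 10⁶/3295 = 303.49; M_out = 303.49 + (+179) = 482.49.
T_out = 10⁶/482.49 = 2072.6 K → 2070 K; t = 20.7.
B = 138.5·ln(20.7 − 10) − 305.0 = 138.5·ln 10.7 − 305.0 = 138.5·2.3702 − 305.0 = 23.279.
Rounded: 23.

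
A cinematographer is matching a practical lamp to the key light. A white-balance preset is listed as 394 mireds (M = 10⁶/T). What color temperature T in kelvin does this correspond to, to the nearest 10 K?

T = 10⁶ / 394 = 2538.07 K → 2540 K.

2540 K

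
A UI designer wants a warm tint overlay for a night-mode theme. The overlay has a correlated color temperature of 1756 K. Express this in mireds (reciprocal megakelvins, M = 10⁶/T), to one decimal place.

569.5 mireds

M = 10⁶ / 1756 = 569.476 → 569.5 mireds.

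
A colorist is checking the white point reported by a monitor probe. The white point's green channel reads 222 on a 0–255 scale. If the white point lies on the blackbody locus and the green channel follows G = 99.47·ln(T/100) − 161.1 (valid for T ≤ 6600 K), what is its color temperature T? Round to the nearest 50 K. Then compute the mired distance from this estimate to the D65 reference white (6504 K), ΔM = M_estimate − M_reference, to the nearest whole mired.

+59 mireds

ln t = (222 + 161.1) / 99.47 = 3.8514.
t = e^3.8514 = 47.059.
T = 100·t = 4706 K → 4700 K to the nearest 50 K.
M_estimate = 10⁶/4700 = 212.77; M_reference = 10⁶/6504 = 153.75.
ΔM = 212.77 − 153.75 = 59.01 → +59 mireds.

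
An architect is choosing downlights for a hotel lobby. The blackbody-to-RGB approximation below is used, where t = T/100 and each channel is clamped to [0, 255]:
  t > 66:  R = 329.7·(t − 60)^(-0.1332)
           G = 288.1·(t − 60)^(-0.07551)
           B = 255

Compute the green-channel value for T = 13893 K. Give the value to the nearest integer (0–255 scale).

t = 13893/100 = 138.93; the t > 66 branch applies.
G = 288.1·(138.93 − 60)^(-0.07551) = 288.1·78.93^(-0.07551) = 288.1·0.71902 = 207.149.
Rounded: 207.

207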